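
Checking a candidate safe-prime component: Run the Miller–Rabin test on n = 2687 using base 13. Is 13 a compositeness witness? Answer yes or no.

no

n − 1 = 2686 = 2^1 · 1343, so s = 1 and d = 1343.
x_0 = 13^1343 mod 2687 = 1.
x_0 = 1, so 13 is not a witness.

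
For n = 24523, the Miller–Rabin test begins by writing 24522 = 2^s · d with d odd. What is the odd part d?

12261

Halving: 24522 → 12261; 12261 is odd.
So 24522 = 2^1 · 12261.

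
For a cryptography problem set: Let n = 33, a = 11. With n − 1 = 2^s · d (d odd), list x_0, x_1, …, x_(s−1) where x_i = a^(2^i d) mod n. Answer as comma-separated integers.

n − 1 = 32 = 2^5 · 1, so s = 5 and d = 1.
x_0 = 11^1 mod 33 = 11.
x_1 = 11^2 mod 33 = 22.
x_2 = 22^2 mod 33 = 22.
x_3 = 22^2 mod 33 = 22.
x_4 = 22^2 mod 33 = 22.

11, 22, 22, 22, 22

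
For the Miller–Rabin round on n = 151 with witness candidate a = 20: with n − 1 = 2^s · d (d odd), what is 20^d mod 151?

n − 1 = 150 = 2^1 · 75, so s = 1 and d = 75.
20^75 mod 151 = 1.

1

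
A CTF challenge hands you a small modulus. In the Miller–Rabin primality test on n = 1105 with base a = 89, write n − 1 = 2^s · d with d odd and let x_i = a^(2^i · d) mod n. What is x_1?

n − 1 = 1104 = 2^4 · 69, so s = 4 and d = 69.
x_0 = 89^69 mod 1105 = 684.
x_1 = 684^2 mod 1105 = 441.

441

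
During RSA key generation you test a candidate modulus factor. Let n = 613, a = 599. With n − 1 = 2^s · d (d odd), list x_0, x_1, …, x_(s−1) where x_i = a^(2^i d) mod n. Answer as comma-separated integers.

n − 1 = 612 = 2^2 · 153, so s = 2 and d = 153.
x_0 = 599^153 mod 613 = 35.
x_1 = 35^2 mod 613 = 612.

35, 612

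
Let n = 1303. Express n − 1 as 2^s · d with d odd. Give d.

Halving: 1302 → 651; 651 is odd.
So 1302 = 2^1 · 651.

651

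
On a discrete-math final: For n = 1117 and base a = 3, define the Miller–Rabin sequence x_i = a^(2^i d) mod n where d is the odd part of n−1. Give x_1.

n − 1 = 1116 = 2^2 · 279, so s = 2 and d = 279.
x_0 = 3^279 mod 1117 = 1.
x_1 = 1^2 mod 1117 = 1.

1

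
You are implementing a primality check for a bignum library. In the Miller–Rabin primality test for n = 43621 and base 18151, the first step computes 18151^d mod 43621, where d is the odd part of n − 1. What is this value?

18481

n − 1 = 43620 = 2^2 · 10905, so s = 2 and d = 10905.
18151^10905 mod 43621 = 18481.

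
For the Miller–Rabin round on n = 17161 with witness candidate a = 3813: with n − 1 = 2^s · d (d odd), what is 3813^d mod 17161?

n − 1 = 17160 = 2^3 · 2145, so s = 3 and d = 2145.
3813^2145 mod 17161 = 1833.

1833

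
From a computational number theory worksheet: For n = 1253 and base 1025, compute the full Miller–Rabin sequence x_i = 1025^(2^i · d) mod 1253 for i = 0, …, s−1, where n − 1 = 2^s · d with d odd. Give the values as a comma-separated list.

164, 583

n − 1 = 1252 = 2^2 · 313, so s = 2 and d = 313.
x_0 = 1025^313 mod 1253 = 164.
x_1 = 164^2 mod 1253 = 583.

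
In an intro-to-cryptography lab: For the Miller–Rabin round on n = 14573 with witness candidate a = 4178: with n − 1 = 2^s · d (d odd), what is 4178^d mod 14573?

9771

n − 1 = 14572 = 2^2 · 3643, so s = 2 and d = 3643.
4178^3643 mod 14573 = 9771.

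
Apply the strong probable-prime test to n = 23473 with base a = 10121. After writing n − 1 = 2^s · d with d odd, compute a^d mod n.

6257

n − 1 = 23472 = 2^4 · 1467, so s = 4 and d = 1467.
Repeated squaring mod 23473: 10121^1 ≡ 10121, 10121^2 ≡ 21942, 10121^4 ≡ 20134, 10121^8 ≡ 22719, 10121^16 ≡ 5164, 10121^32 ≡ 1568, 10121^64 ≡ 17432, 10121^128 ≡ 16639, 10121^256 ≡ 15759, 10121^512 ≡ 1741, 10121^1024 ≡ 3064.
1467 = 1024 + 256 + 128 + 32 + 16 + 8 + 2 + 1, so 10121^1467 ≡ 3064·15759·16639·1568·5164·22719·21942·10121 ≡ 6257 (mod 23473).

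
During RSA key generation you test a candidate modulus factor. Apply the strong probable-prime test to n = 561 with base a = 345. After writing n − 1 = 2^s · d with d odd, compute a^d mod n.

210

n − 1 = 560 = 2^4 · 35, so s = 4 and d = 35.
345^35 mod 561 = 210.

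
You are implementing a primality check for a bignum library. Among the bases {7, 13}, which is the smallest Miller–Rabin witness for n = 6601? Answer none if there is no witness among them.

n − 1 = 6600 = 2^3 · 825, so s = 3 and d = 825.
Base 7: x_0 = 7^825 mod 6601 = 413. x_0 is neither 1 nor 6600, so continue squaring. x_1 = 413^2 mod 6601 = 5544. x_2 = 5544^2 mod 6601 = 1680. Reached i = s−1 = 2 without hitting −1: 7 is a Miller–Rabin witness and 6601 is composite.
Base 13: x_0 = 13^825 mod 6601 = 3037. x_0 is neither 1 nor 6600, so continue squaring. x_1 = 3037^2 mod 6601 = 1772. x_2 = 1772^2 mod 6601 = 4509. Reached i = s−1 = 2 without hitting −1: 13 is a Miller–Rabin witness and 6601 is composite.
The smallest witness among the given bases is 7.

7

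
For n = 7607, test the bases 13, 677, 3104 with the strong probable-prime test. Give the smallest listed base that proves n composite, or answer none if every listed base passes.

n − 1 = 7606 = 2^1 · 3803, so s = 1 and d = 3803.
Base 13: x_0 = 13^3803 mod 7607 = 7606. x_0 = 7606 ≡ −1, so 13 is not a witness.
Base 677: x_0 = 677^3803 mod 7607 = 1. x_0 = 1, so 677 is not a witness.
Base 3104: x_0 = 3104^3803 mod 7607 = 7606. x_0 = 7606 ≡ −1, so 3104 is not a witness.
No listed base is a witness for 7607.

none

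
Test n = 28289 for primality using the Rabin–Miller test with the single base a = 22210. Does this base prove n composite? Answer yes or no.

no

n − 1 = 28288 = 2^7 · 221, so s = 7 and d = 221.
Repeated squaring mod 28289: 22210^1 ≡ 22210, 22210^2 ≡ 8807, 22210^4 ≡ 23100, 22210^8 ≡ 22882, 22210^16 ≡ 13112, 22210^32 ≡ 12291, 22210^64 ≡ 5421, 22210^128 ≡ 23259.
221 = 128 + 64 + 16 + 8 + 4 + 1, so 22210^221 ≡ 23259·5421·13112·22882·23100·22210 ≡ 4235 (mod 28289).
x_0 = 22210^221 mod 28289 = 4235.
x_0 is neither 1 nor 28288, so continue squaring.
x_1 = 4235^2 mod 28289 = 28288.
x_1 ≡ −1, so 22210 is not a witness.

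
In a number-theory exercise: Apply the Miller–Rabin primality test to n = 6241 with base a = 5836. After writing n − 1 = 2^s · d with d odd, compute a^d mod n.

631

n − 1 = 6240 = 2^5 · 195, so s = 5 and d = 195.
5836^195 mod 6241 = 631.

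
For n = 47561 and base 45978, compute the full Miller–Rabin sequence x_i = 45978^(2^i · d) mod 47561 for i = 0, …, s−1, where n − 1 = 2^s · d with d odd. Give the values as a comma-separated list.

46910, 43313, 19885

n − 1 = 47560 = 2^3 · 5945, so s = 3 and d = 5945.
x_0 = 45978^5945 mod 47561 = 46910.
x_1 = 46910^2 mod 47561 = 43313.
x_2 = 43313^2 mod 47561 = 19885.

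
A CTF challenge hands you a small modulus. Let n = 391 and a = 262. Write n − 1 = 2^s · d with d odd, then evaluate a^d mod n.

105

n − 1 = 390 = 2^1 · 195, so s = 1 and d = 195.
262^195 mod 391 = 105.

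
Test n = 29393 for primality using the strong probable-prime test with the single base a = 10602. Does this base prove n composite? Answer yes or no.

yes

n − 1 = 29392 = 2^4 · 1837, so s = 4 and d = 1837.
Repeated squaring mod 29393: 10602^1 ≡ 10602, 10602^2 ≡ 3572, 10602^4 ≡ 2622, 10602^8 ≡ 26315, 10602^16 ≡ 9538, 10602^32 ≡ 2109, 10602^64 ≡ 9538, 10602^128 ≡ 2109, 10602^256 ≡ 9538, 10602^512 ≡ 2109, 10602^1024 ≡ 9538.
1837 = 1024 + 512 + 256 + 32 + 8 + 4 + 1, so 10602^1837 ≡ 9538·2109·9538·2109·26315·2622·10602 ≡ 228 (mod 29393).
x_0 = 10602^1837 mod 29393 = 228.
x_0 is neither 1 nor 29392, so continue squaring.
x_1 = 228^2 mod 29393 = 22591.
x_2 = 22591^2 mod 29393 = 2622.
x_3 = 2622^2 mod 29393 = 26315.
Reached i = s−1 = 3 without hitting −1: 10602 is a Miller–Rabin witness and 29393 is composite.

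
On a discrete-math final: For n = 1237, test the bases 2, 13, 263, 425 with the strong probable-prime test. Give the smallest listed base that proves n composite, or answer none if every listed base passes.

n − 1 = 1236 = 2^2 · 309, so s = 2 and d = 309.
Base 2: x_0 = 2^309 mod 1237 = 691. x_0 is neither 1 nor 1236, so continue squaring. x_1 = 691^2 mod 1237 = 1236. x_1 ≡ −1, so 2 is not a witness.
Base 13: x_0 = 13^309 mod 1237 = 691. x_0 is neither 1 nor 1236, so continue squaring. x_1 = 691^2 mod 1237 = 1236. x_1 ≡ −1, so 13 is not a witness.
Base 263: x_0 = 263^309 mod 1237 = 691. x_0 is neither 1 nor 1236, so continue squaring. x_1 = 691^2 mod 1237 = 1236. x_1 ≡ −1, so 263 is not a witness.
Base 425: x_0 = 425^309 mod 1237 = 1236. x_0 = 1236 ≡ −1, so 425 is not a witness.
No listed base is a witness for 1237.

none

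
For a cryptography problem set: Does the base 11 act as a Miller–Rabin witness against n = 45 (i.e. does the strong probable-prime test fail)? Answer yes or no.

yes

n − 1 = 44 = 2^2 · 11, so s = 2 and d = 11.
x_0 = 11^11 mod 45 = 41.
x_0 is neither 1 nor 44, so continue squaring.
x_1 = 41^2 mod 45 = 16.
Reached i = s−1 = 1 without hitting −1: 11 is a Miller–Rabin witness and 45 is composite.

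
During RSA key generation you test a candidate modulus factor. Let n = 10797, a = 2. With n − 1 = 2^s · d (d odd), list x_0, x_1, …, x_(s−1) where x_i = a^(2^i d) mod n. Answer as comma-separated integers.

7961, 9928

n − 1 = 10796 = 2^2 · 2699, so s = 2 and d = 2699.
x_0 = 2^2699 mod 10797 = 7961.
x_1 = 7961^2 mod 10797 = 9928.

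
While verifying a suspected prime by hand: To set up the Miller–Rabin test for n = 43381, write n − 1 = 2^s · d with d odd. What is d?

Halving: 43380 → 21690 → 10845; 10845 is odd.
So 43380 = 2^2 · 10845.

10845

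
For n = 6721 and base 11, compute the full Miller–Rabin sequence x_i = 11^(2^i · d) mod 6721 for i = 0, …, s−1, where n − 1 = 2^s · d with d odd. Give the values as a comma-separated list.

1100, 220, 1353, 2497, 4642, 638

n − 1 = 6720 = 2^6 · 105, so s = 6 and d = 105.
x_0 = 11^105 mod 6721 = 1100.
x_1 = 1100^2 mod 6721 = 220.
x_2 = 220^2 mod 6721 = 1353.
x_3 = 1353^2 mod 6721 = 2497.
x_4 = 2497^2 mod 6721 = 4642.
x_5 = 4642^2 mod 6721 = 638.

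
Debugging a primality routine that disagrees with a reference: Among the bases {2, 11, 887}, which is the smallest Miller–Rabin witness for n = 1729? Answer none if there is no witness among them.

n − 1 = 1728 = 2^6 · 27, so s = 6 and d = 27.
Base 2: x_0 = 2^27 mod 1729 = 645. x_0 is neither 1 nor 1728, so continue squaring. x_1 = 645^2 mod 1729 = 1065. x_2 = 1065^2 mod 1729 = 1. x_2 = 1 but x_1 ≠ ±1, a nontrivial square root of 1 — 2 is a witness and 1729 is composite.
Base 11: x_0 = 11^27 mod 1729 = 1331. x_0 is neither 1 nor 1728, so continue squaring. x_1 = 1331^2 mod 1729 = 1065. x_2 = 1065^2 mod 1729 = 1. x_2 = 1 but x_1 ≠ ±1, a nontrivial square root of 1 — 11 is a witness and 1729 is composite.
Base 887: x_0 = 887^27 mod 1729 = 664. x_0 is neither 1 nor 1728, so continue squaring. x_1 = 664^2 mod 1729 = 1. x_1 = 1 but x_0 ≠ ±1, a nontrivial square root of 1 — 887 is a witness and 1729 is composite.
The smallest witness among the given bases is 2.

2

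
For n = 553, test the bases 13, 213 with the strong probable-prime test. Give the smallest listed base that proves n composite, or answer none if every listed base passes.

n − 1 = 552 = 2^3 · 69, so s = 3 and d = 69.
Base 13: x_0 = 13^69 mod 553 = 97. x_0 is neither 1 nor 552, so continue squaring. x_1 = 97^2 mod 553 = 8. x_2 = 8^2 mod 553 = 64. Reached i = s−1 = 2 without hitting −1: 13 is a Miller–Rabin witness and 553 is composite.
Base 213: x_0 = 213^69 mod 553 = 475. x_0 is neither 1 nor 552, so continue squaring. x_1 = 475^2 mod 553 = 1. x_1 = 1 but x_0 ≠ ±1, a nontrivial square root of 1 — 213 is a witness and 553 is composite.
The smallest witness among the given bases is 13.

13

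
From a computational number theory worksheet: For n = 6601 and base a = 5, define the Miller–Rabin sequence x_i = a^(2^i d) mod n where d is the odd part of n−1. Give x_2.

1

n − 1 = 6600 = 2^3 · 825, so s = 3 and d = 825.
x_0 = 5^825 mod 6601 = 3863.
x_1 = 3863^2 mod 6601 = 4509.
x_2 = 4509^2 mod 6601 = 1.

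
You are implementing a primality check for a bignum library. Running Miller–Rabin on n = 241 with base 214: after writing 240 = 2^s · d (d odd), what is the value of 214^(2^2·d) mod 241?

n − 1 = 240 = 2^4 · 15, so s = 4 and d = 15.
x_0 = 214^15 mod 241 = 211.
x_1 = 211^2 mod 241 = 177.
x_2 = 177^2 mod 241 = 240.

240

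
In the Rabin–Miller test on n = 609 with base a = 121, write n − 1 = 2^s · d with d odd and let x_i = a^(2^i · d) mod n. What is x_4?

310

n − 1 = 608 = 2^5 · 19, so s = 5 and d = 19.
x_0 = 121^19 mod 609 = 457.
x_1 = 457^2 mod 609 = 571.
x_2 = 571^2 mod 609 = 226.
x_3 = 226^2 mod 609 = 529.
x_4 = 529^2 mod 609 = 310.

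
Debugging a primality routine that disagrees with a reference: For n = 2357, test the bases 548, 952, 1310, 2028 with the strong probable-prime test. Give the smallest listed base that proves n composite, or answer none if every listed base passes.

n − 1 = 2356 = 2^2 · 589, so s = 2 and d = 589.
Base 548: x_0 = 548^589 mod 2357 = 1. x_0 = 1, so 548 is not a witness.
Base 952: x_0 = 952^589 mod 2357 = 1724. x_0 is neither 1 nor 2356, so continue squaring. x_1 = 1724^2 mod 2357 = 2356. x_1 ≡ −1, so 952 is not a witness.
Base 1310: x_0 = 1310^589 mod 2357 = 1724. x_0 is neither 1 nor 2356, so continue squaring. x_1 = 1724^2 mod 2357 = 2356. x_1 ≡ −1, so 1310 is not a witness.
Base 2028: x_0 = 2028^589 mod 2357 = 1724. x_0 is neither 1 nor 2356, so continue squaring. x_1 = 1724^2 mod 2357 = 2356. x_1 ≡ −1, so 2028 is not a witness.
No listed base is a witness for 2357.

none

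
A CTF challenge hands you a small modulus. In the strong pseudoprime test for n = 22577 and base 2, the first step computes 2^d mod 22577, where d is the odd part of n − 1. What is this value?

n − 1 = 22576 = 2^4 · 1411, so s = 4 and d = 1411.
Repeated squaring mod 22577: 2^1 ≡ 2, 2^2 ≡ 4, 2^4 ≡ 16, 2^8 ≡ 256, 2^16 ≡ 20382, 2^32 ≡ 9124, 2^64 ≡ 5977, 2^128 ≡ 7715, 2^256 ≡ 8253, 2^512 ≡ 19777, 2^1024 ≡ 5781.
1411 = 1024 + 256 + 128 + 2 + 1, so 2^1411 ≡ 5781·8253·7715·4·2 ≡ 9260 (mod 22577).

9260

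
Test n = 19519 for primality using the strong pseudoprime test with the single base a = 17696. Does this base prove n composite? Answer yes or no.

yes

n − 1 = 19518 = 2^1 · 9759, so s = 1 and d = 9759.
Repeated squaring mod 19519: 17696^1 ≡ 17696, 17696^2 ≡ 5099, 17696^4 ≡ 493, 17696^8 ≡ 8821, 17696^16 ≡ 7307, 17696^32 ≡ 7784, 17696^64 ≡ 3680, 17696^128 ≡ 15733, 17696^256 ≡ 6850, 17696^512 ≡ 18343, 17696^1024 ≡ 16646, 17696^2048 ≡ 17111, 17696^4096 ≡ 1321, 17696^8192 ≡ 7850.
9759 = 8192 + 1024 + 512 + 16 + 8 + 4 + 2 + 1, so 17696^9759 ≡ 7850·16646·18343·7307·8821·493·5099·17696 ≡ 6641 (mod 19519).
x_0 = 17696^9759 mod 19519 = 6641.
x_0 ∉ {1, 19518} and s = 1, so 17696 is a Miller–Rabin witness and 19519 is composite.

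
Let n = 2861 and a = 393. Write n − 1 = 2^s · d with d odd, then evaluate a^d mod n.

n − 1 = 2860 = 2^2 · 715, so s = 2 and d = 715.
393^715 mod 2861 = 1.

1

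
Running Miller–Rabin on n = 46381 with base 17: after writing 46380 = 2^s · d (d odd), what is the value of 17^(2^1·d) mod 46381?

46380

n − 1 = 46380 = 2^2 · 11595, so s = 2 and d = 11595.
Repeated squaring mod 46381: 17^1 ≡ 17, 17^2 ≡ 289, 17^4 ≡ 37140, 17^8 ≡ 8660, 17^16 ≡ 43904, 17^32 ≡ 13237, 17^64 ≡ 37132, 17^128 ≡ 17437, 17^256 ≡ 21514, 17^512 ≡ 16197, 17^1024 ≡ 11873, 17^2048 ≡ 16270, 17^4096 ≡ 16533, 17^8192 ≡ 16856.
11595 = 8192 + 2048 + 1024 + 256 + 64 + 8 + 2 + 1, so 17^11595 ≡ 16856·16270·11873·21514·37132·8660·289·17 ≡ 33032 (mod 46381).
x_0 = 33032.
x_1 = 33032^2 mod 46381 = 46380.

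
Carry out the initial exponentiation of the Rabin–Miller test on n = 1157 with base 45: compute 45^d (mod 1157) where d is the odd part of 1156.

n − 1 = 1156 = 2^2 · 289, so s = 2 and d = 289.
Repeated squaring mod 1157: 45^1 ≡ 45, 45^2 ≡ 868, 45^4 ≡ 217, 45^8 ≡ 809, 45^16 ≡ 776, 45^32 ≡ 536, 45^64 ≡ 360, 45^128 ≡ 16, 45^256 ≡ 256.
289 = 256 + 32 + 1, so 45^289 ≡ 256·536·45 ≡ 968 (mod 1157).

968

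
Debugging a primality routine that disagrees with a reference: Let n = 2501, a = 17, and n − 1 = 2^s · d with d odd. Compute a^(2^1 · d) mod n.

2000

n − 1 = 2500 = 2^2 · 625, so s = 2 and d = 625.
x_0 = 17^625 mod 2501 = 1859.
x_1 = 1859^2 mod 2501 = 2000.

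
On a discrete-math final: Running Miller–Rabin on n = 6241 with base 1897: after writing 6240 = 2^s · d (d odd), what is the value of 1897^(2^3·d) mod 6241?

n − 1 = 6240 = 2^5 · 195, so s = 5 and d = 195.
x_0 = 1897^195 mod 6241 = 1502.
x_1 = 1502^2 mod 6241 = 3003.
x_2 = 3003^2 mod 6241 = 6005.
x_3 = 6005^2 mod 6241 = 5768.

5768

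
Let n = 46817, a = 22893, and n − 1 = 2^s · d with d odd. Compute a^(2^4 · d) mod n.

1

n − 1 = 46816 = 2^5 · 1463, so s = 5 and d = 1463.
x_0 = 22893^1463 mod 46817 = 30973.
x_1 = 30973^2 mod 46817 = 46399.
x_2 = 46399^2 mod 46817 = 34273.
x_3 = 34273^2 mod 46817 = 46816.
x_4 = 46816^2 mod 46817 = 1.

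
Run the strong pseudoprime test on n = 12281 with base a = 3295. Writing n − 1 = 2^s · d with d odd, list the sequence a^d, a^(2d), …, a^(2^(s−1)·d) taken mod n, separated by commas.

n − 1 = 12280 = 2^3 · 1535, so s = 3 and d = 1535.
x_0 = 3295^1535 mod 12281 = 1443.
x_1 = 1443^2 mod 12281 = 6760.
x_2 = 6760^2 mod 12281 = 12280.

1443, 6760, 12280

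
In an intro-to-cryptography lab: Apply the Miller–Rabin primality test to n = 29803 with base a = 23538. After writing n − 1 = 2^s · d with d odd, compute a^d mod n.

n − 1 = 29802 = 2^1 · 14901, so s = 1 and d = 14901.
Repeated squaring mod 29803: 23538^1 ≡ 23538, 23538^2 ≡ 29477, 23538^4 ≡ 16867, 23538^8 ≡ 26054, 23538^16 ≡ 17788, 23538^32 ≡ 24296, 23538^64 ≡ 17398, 23538^128 ≡ 11136, 23538^256 ≡ 213, 23538^512 ≡ 15566, 23538^1024 ≡ 1966, 23538^2048 ≡ 20569, 23538^4096 ≡ 373, 23538^8192 ≡ 19917.
14901 = 8192 + 4096 + 2048 + 512 + 32 + 16 + 4 + 1, so 23538^14901 ≡ 19917·373·20569·15566·24296·17788·16867·23538 ≡ 1 (mod 29803).

1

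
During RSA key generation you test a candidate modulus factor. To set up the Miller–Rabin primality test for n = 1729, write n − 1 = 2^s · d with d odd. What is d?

27

Halving: 1728 → 864 → 432 → 216 → 108 → 54 → 27; 27 is odd.
So 1728 = 2^6 · 27.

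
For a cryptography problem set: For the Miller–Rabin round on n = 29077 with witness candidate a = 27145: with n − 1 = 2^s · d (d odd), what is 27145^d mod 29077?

29076

n − 1 = 29076 = 2^2 · 7269, so s = 2 and d = 7269.
27145^7269 mod 29077 = 29076.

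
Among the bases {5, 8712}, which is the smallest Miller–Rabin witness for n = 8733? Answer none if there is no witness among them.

n − 1 = 8732 = 2^2 · 2183, so s = 2 and d = 2183.
Base 5: x_0 = 5^2183 mod 8733 = 125. x_0 is neither 1 nor 8732, so continue squaring. x_1 = 125^2 mod 8733 = 6892. Reached i = s−1 = 1 without hitting −1: 5 is a Miller–Rabin witness and 8733 is composite.
Base 8712: x_0 = 8712^2183 mod 8733 = 7590. x_0 is neither 1 nor 8732, so continue squaring. x_1 = 7590^2 mod 8733 = 5232. Reached i = s−1 = 1 without hitting −1: 8712 is a Miller–Rabin witness and 8733 is composite.
The smallest witness among the given bases is 5.

5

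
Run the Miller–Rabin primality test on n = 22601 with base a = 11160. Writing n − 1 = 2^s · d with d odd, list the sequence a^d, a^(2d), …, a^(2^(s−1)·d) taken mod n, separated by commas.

n − 1 = 22600 = 2^3 · 2825, so s = 3 and d = 2825.
x_0 = 11160^2825 mod 22601 = 12593.
x_1 = 12593^2 mod 22601 = 15033.
x_2 = 15033^2 mod 22601 = 3690.

12593, 15033, 3690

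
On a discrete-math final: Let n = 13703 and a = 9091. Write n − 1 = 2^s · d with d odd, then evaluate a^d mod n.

2596

n − 1 = 13702 = 2^1 · 6851, so s = 1 and d = 6851.
9091^6851 mod 13703 = 2596.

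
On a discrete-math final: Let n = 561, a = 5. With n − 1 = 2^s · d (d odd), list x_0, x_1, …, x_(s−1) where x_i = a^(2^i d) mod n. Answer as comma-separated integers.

n − 1 = 560 = 2^4 · 35, so s = 4 and d = 35.
x_0 = 5^35 mod 561 = 23.
x_1 = 23^2 mod 561 = 529.
x_2 = 529^2 mod 561 = 463.
x_3 = 463^2 mod 561 = 67.

23, 529, 463, 67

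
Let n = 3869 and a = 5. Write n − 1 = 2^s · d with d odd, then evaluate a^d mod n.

850

n − 1 = 3868 = 2^2 · 967, so s = 2 and d = 967.
Repeated squaring mod 3869: 5^1 ≡ 5, 5^2 ≡ 25, 5^4 ≡ 625, 5^8 ≡ 3725, 5^16 ≡ 1391, 5^32 ≡ 381, 5^64 ≡ 2008, 5^128 ≡ 566, 5^256 ≡ 3098, 5^512 ≡ 2484.
967 = 512 + 256 + 128 + 64 + 4 + 2 + 1, so 5^967 ≡ 2484·3098·566·2008·625·25·5 ≡ 850 (mod 3869).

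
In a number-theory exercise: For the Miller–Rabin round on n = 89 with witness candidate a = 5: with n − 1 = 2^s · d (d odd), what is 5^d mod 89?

n − 1 = 88 = 2^3 · 11, so s = 3 and d = 11.
5^11 mod 89 = 55.

55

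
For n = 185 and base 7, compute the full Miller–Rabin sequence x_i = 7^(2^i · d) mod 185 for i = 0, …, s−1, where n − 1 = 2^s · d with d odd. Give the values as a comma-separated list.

n − 1 = 184 = 2^3 · 23, so s = 3 and d = 23.
x_0 = 7^23 mod 185 = 83.
x_1 = 83^2 mod 185 = 44.
x_2 = 44^2 mod 185 = 86.

83, 44, 86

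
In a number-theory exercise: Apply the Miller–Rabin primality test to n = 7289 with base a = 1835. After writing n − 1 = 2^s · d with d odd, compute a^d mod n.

n − 1 = 7288 = 2^3 · 911, so s = 3 and d = 911.
1835^911 mod 7289 = 6308.

6308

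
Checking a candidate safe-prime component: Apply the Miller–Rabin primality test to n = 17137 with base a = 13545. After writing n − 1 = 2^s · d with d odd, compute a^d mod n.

n − 1 = 17136 = 2^4 · 1071, so s = 4 and d = 1071.
13545^1071 mod 17137 = 3346.

3346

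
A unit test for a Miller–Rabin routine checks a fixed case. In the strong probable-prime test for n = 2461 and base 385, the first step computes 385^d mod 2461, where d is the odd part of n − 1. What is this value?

n − 1 = 2460 = 2^2 · 615, so s = 2 and d = 615.
385^615 mod 2461 = 2296.

2296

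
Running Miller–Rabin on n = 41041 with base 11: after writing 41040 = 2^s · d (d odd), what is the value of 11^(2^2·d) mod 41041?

n − 1 = 41040 = 2^4 · 2565, so s = 4 and d = 2565.
x_0 = 11^2565 mod 41041 = 4103.
x_1 = 4103^2 mod 41041 = 7799.
x_2 = 7799^2 mod 41041 = 1639.

1639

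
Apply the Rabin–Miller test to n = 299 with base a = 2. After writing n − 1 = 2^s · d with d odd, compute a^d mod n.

n − 1 = 298 = 2^1 · 149, so s = 1 and d = 149.
2^149 mod 299 = 110.

110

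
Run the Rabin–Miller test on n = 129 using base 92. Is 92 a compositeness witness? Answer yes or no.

n − 1 = 128 = 2^7 · 1, so s = 7 and d = 1.
x_0 = 92^1 mod 129 = 92.
x_0 is neither 1 nor 128, so continue squaring.
x_1 = 92^2 mod 129 = 79.
x_2 = 79^2 mod 129 = 49.
x_3 = 49^2 mod 129 = 79.
x_4 = 79^2 mod 129 = 49.
x_5 = 49^2 mod 129 = 79.
x_6 = 79^2 mod 129 = 49.
Reached i = s−1 = 6 without hitting −1: 92 is a Miller–Rabin witness and 129 is composite.

yes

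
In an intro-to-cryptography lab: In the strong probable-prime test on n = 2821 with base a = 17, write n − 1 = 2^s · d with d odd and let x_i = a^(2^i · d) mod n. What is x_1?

1

n − 1 = 2820 = 2^2 · 705, so s = 2 and d = 705.
By repeated squaring, 17^705 ≡ 2820 (mod 2821).
x_0 = 2820.
x_1 = 2820^2 mod 2821 = 1.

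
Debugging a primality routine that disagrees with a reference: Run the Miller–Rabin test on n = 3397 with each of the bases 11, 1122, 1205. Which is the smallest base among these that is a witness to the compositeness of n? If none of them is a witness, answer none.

11

n − 1 = 3396 = 2^2 · 849, so s = 2 and d = 849.
Base 11: x_0 = 11^849 mod 3397 = 2615. x_0 is neither 1 nor 3396, so continue squaring. x_1 = 2615^2 mod 3397 = 64. Reached i = s−1 = 1 without hitting −1: 11 is a Miller–Rabin witness and 3397 is composite.
Base 1122: x_0 = 1122^849 mod 3397 = 403. x_0 is neither 1 nor 3396, so continue squaring. x_1 = 403^2 mod 3397 = 2750. Reached i = s−1 = 1 without hitting −1: 1122 is a Miller–Rabin witness and 3397 is composite.
Base 1205: x_0 = 1205^849 mod 3397 = 259. x_0 is neither 1 nor 3396, so continue squaring. x_1 = 259^2 mod 3397 = 2538. Reached i = s−1 = 1 without hitting −1: 1205 is a Miller–Rabin witness and 3397 is composite.
The smallest witness among the given bases is 11.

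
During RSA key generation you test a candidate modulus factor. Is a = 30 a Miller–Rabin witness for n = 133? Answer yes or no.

n − 1 = 132 = 2^2 · 33, so s = 2 and d = 33.
x_0 = 30^33 mod 133 = 1.
x_0 = 1, so 30 is not a witness.

no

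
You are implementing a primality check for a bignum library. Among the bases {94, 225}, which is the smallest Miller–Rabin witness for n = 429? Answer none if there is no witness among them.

94

n − 1 = 428 = 2^2 · 107, so s = 2 and d = 107.
Base 94: x_0 = 94^107 mod 429 = 217. x_0 is neither 1 nor 428, so continue squaring. x_1 = 217^2 mod 429 = 328. Reached i = s−1 = 1 without hitting −1: 94 is a Miller–Rabin witness and 429 is composite.
Base 225: x_0 = 225^107 mod 429 = 36. x_0 is neither 1 nor 428, so continue squaring. x_1 = 36^2 mod 429 = 9. Reached i = s−1 = 1 without hitting −1: 225 is a Miller–Rabin witness and 429 is composite.
The smallest witness among the given bases is 94.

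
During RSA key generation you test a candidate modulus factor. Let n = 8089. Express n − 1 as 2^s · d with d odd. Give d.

Halving: 8088 → 4044 → 2022 → 1011; 1011 is odd.
So 8088 = 2^3 · 1011.

1011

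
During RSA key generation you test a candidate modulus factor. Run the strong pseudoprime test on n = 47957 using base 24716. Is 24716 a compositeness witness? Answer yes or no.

n − 1 = 47956 = 2^2 · 11989, so s = 2 and d = 11989.
x_0 = 24716^11989 mod 47957 = 39731.
x_0 is neither 1 nor 47956, so continue squaring.
x_1 = 39731^2 mod 47957 = 47706.
Reached i = s−1 = 1 without hitting −1: 24716 is a Miller–Rabin witness and 47957 is composite.

yes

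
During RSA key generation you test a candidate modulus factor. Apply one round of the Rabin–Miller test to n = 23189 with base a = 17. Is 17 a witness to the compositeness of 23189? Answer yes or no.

n − 1 = 23188 = 2^2 · 5797, so s = 2 and d = 5797.
x_0 = 17^5797 mod 23189 = 23188.
x_0 = 23188 ≡ −1, so 17 is not a witness.

no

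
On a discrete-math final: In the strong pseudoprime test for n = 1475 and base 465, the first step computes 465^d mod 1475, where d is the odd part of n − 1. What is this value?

n − 1 = 1474 = 2^1 · 737, so s = 1 and d = 737.
465^737 mod 1475 = 50.

50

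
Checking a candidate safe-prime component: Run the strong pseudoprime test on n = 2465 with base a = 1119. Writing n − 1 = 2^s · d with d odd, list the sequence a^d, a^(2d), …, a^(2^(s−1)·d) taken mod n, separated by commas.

n − 1 = 2464 = 2^5 · 77, so s = 5 and d = 77.
x_0 = 1119^77 mod 2465 = 974.
x_1 = 974^2 mod 2465 = 2116.
x_2 = 2116^2 mod 2465 = 1016.
x_3 = 1016^2 mod 2465 = 1886.
x_4 = 1886^2 mod 2465 = 1.

974, 2116, 1016, 1886, 1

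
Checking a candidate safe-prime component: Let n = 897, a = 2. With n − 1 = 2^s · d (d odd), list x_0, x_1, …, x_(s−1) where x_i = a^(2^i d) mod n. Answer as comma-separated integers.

n − 1 = 896 = 2^7 · 7, so s = 7 and d = 7.
x_0 = 2^7 mod 897 = 128.
x_1 = 128^2 mod 897 = 238.
x_2 = 238^2 mod 897 = 133.
x_3 = 133^2 mod 897 = 646.
x_4 = 646^2 mod 897 = 211.
x_5 = 211^2 mod 897 = 568.
x_6 = 568^2 mod 897 = 601.

128, 238, 133, 646, 211, 568, 601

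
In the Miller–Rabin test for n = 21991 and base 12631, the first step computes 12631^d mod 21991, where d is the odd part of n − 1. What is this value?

1

n − 1 = 21990 = 2^1 · 10995, so s = 1 and d = 10995.
Repeated squaring mod 21991: 12631^1 ≡ 12631, 12631^2 ≡ 19447, 12631^4 ≡ 6582, 12631^8 ≡ 454, 12631^16 ≡ 8197, 12631^32 ≡ 8304, 12631^64 ≡ 14631, 12631^128 ≡ 5767, 12631^256 ≡ 7897, 12631^512 ≡ 18124, 12631^1024 ≡ 21800, 12631^2048 ≡ 14490, 12631^4096 ≡ 12023, 12631^8192 ≡ 5686.
10995 = 8192 + 2048 + 512 + 128 + 64 + 32 + 16 + 2 + 1, so 12631^10995 ≡ 5686·14490·18124·5767·14631·8304·8197·19447·12631 ≡ 1 (mod 21991).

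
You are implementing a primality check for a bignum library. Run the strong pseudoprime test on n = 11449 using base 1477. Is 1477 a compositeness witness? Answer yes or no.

no

n − 1 = 11448 = 2^3 · 1431, so s = 3 and d = 1431.
x_0 = 1477^1431 mod 11449 = 1.
x_0 = 1, so 1477 is not a witness.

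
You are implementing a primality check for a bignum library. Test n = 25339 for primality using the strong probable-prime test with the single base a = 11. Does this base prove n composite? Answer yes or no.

n − 1 = 25338 = 2^1 · 12669, so s = 1 and d = 12669.
x_0 = 11^12669 mod 25339 = 1.
x_0 = 1, so 11 is not a witness.

no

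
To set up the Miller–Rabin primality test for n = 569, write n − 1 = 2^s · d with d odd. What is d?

71

Halving: 568 → 284 → 142 → 71; 71 is odd.
So 568 = 2^3 · 71.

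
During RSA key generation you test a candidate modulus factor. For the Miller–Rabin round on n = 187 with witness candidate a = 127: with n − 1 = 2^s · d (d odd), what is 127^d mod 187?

n − 1 = 186 = 2^1 · 93, so s = 1 and d = 93.
By repeated squaring, 127^93 ≡ 128 (mod 187).

128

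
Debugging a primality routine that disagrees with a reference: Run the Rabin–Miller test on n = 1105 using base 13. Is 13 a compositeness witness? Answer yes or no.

n − 1 = 1104 = 2^4 · 69, so s = 4 and d = 69.
x_0 = 13^69 mod 1105 = 13.
x_0 is neither 1 nor 1104, so continue squaring.
x_1 = 13^2 mod 1105 = 169.
x_2 = 169^2 mod 1105 = 936.
x_3 = 936^2 mod 1105 = 936.
Reached i = s−1 = 3 without hitting −1: 13 is a Miller–Rabin witness and 1105 is composite.

yes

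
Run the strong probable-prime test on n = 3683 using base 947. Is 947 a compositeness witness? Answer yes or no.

n − 1 = 3682 = 2^1 · 1841, so s = 1 and d = 1841.
x_0 = 947^1841 mod 3683 = 3584.
x_0 ∉ {1, 3682} and s = 1, so 947 is a Miller–Rabin witness and 3683 is composite.

yes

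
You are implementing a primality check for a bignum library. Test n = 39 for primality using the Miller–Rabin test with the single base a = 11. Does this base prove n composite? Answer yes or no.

n − 1 = 38 = 2^1 · 19, so s = 1 and d = 19.
Repeated squaring mod 39: 11^1 ≡ 11, 11^2 ≡ 4, 11^4 ≡ 16, 11^8 ≡ 22, 11^16 ≡ 16.
19 = 16 + 2 + 1, so 11^19 ≡ 16·4·11 ≡ 2 (mod 39).
x_0 = 11^19 mod 39 = 2.
x_0 ∉ {1, 38} and s = 1, so 11 is a Miller–Rabin witness and 39 is composite.

yes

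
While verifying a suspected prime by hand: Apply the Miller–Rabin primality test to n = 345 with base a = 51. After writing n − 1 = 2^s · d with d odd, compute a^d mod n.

n − 1 = 344 = 2^3 · 43, so s = 3 and d = 43.
Repeated squaring mod 345: 51^1 ≡ 51, 51^2 ≡ 186, 51^4 ≡ 96, 51^8 ≡ 246, 51^16 ≡ 141, 51^32 ≡ 216.
43 = 32 + 8 + 2 + 1, so 51^43 ≡ 216·246·186·51 ≡ 336 (mod 345).

336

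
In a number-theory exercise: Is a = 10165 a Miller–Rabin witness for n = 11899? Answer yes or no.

no

n − 1 = 11898 = 2^1 · 5949, so s = 1 and d = 5949.
x_0 = 10165^5949 mod 11899 = 11898.
x_0 = 11898 ≡ −1, so 10165 is not a witness.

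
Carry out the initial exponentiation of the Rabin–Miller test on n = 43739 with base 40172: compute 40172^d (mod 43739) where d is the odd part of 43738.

n − 1 = 43738 = 2^1 · 21869, so s = 1 and d = 21869.
Repeated squaring mod 43739: 40172^1 ≡ 40172, 40172^2 ≡ 39179, 40172^4 ≡ 17575, 40172^8 ≡ 39546, 40172^16 ≡ 41910, 40172^32 ≡ 21077, 40172^64 ≡ 26645, 40172^128 ≡ 28316, 40172^256 ≡ 16247, 40172^512 ≡ 144, 40172^1024 ≡ 20736, 40172^2048 ≡ 27326, 40172^4096 ≡ 41807, 40172^8192 ≡ 14809, 40172^16384 ≡ 42874.
21869 = 16384 + 4096 + 1024 + 256 + 64 + 32 + 8 + 4 + 1, so 40172^21869 ≡ 42874·41807·20736·16247·26645·21077·39546·17575·40172 ≡ 15478 (mod 43739).

15478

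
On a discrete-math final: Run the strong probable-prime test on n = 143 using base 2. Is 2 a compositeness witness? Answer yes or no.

yes

n − 1 = 142 = 2^1 · 71, so s = 1 and d = 71.
x_0 = 2^71 mod 143 = 46.
x_0 ∉ {1, 142} and s = 1, so 2 is a Miller–Rabin witness and 143 is composite.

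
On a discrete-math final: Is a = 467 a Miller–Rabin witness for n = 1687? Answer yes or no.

n − 1 = 1686 = 2^1 · 843, so s = 1 and d = 843.
x_0 = 467^843 mod 1687 = 1686.
x_0 = 1686 ≡ −1, so 467 is not a witness.

no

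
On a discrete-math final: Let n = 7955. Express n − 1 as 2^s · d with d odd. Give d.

Halving: 7954 → 3977; 3977 is odd.
So 7954 = 2^1 · 3977.

3977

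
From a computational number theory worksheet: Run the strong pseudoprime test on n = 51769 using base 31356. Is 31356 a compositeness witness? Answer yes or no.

n − 1 = 51768 = 2^3 · 6471, so s = 3 and d = 6471.
By repeated squaring, 31356^6471 ≡ 32016 (mod 51769).
x_0 = 31356^6471 mod 51769 = 32016.
x_0 is neither 1 nor 51768, so continue squaring.
x_1 = 32016^2 mod 51769 = 49825.
x_2 = 49825^2 mod 51769 = 51768.
x_2 ≡ −1, so 31356 is not a witness.

no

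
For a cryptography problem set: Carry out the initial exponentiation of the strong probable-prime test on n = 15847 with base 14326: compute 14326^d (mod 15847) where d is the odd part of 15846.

11726

n − 1 = 15846 = 2^1 · 7923, so s = 1 and d = 7923.
14326^7923 mod 15847 = 11726.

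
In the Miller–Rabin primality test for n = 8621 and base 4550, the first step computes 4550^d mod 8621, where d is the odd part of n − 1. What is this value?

n − 1 = 8620 = 2^2 · 2155, so s = 2 and d = 2155.
Repeated squaring mod 8621: 4550^1 ≡ 4550, 4550^2 ≡ 3479, 4550^4 ≡ 8178, 4550^8 ≡ 6587, 4550^16 ≡ 7697, 4550^32 ≡ 297, 4550^64 ≡ 1999, 4550^128 ≡ 4478, 4550^256 ≡ 38, 4550^512 ≡ 1444, 4550^1024 ≡ 7475, 4550^2048 ≡ 2924.
2155 = 2048 + 64 + 32 + 8 + 2 + 1, so 4550^2155 ≡ 2924·1999·297·6587·3479·4550 ≡ 406 (mod 8621).

406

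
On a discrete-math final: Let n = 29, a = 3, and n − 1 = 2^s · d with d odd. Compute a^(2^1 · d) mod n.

n − 1 = 28 = 2^2 · 7, so s = 2 and d = 7.
By repeated squaring, 3^7 ≡ 12 (mod 29).
x_0 = 12.
x_1 = 12^2 mod 29 = 28.

28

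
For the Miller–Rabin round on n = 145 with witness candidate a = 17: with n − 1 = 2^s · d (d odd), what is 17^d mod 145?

17

n − 1 = 144 = 2^4 · 9, so s = 4 and d = 9.
17^9 mod 145 = 17.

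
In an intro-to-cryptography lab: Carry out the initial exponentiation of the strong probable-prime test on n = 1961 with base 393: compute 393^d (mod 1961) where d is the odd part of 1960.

n − 1 = 1960 = 2^3 · 245, so s = 3 and d = 245.
By repeated squaring, 393^245 ≡ 822 (mod 1961).

822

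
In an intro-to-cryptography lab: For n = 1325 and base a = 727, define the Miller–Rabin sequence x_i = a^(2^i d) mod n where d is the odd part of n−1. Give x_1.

n − 1 = 1324 = 2^2 · 331, so s = 2 and d = 331.
Repeated squaring mod 1325: 727^1 ≡ 727, 727^2 ≡ 1179, 727^4 ≡ 116, 727^8 ≡ 206, 727^16 ≡ 36, 727^32 ≡ 1296, 727^64 ≡ 841, 727^128 ≡ 1056, 727^256 ≡ 811.
331 = 256 + 64 + 8 + 2 + 1, so 727^331 ≡ 811·841·206·1179·727 ≡ 1248 (mod 1325).
x_0 = 1248.
x_1 = 1248^2 mod 1325 = 629.

629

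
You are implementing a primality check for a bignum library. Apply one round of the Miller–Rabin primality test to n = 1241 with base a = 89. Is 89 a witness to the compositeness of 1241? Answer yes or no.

n − 1 = 1240 = 2^3 · 155, so s = 3 and d = 155.
Repeated squaring mod 1241: 89^1 ≡ 89, 89^2 ≡ 475, 89^4 ≡ 1004, 89^8 ≡ 324, 89^16 ≡ 732, 89^32 ≡ 953, 89^64 ≡ 1038, 89^128 ≡ 256.
155 = 128 + 16 + 8 + 2 + 1, so 89^155 ≡ 256·732·324·475·89 ≡ 183 (mod 1241).
x_0 = 89^155 mod 1241 = 183.
x_0 is neither 1 nor 1240, so continue squaring.
x_1 = 183^2 mod 1241 = 1223.
x_2 = 1223^2 mod 1241 = 324.
Reached i = s−1 = 2 without hitting −1: 89 is a Miller–Rabin witness and 1241 is composite.

yes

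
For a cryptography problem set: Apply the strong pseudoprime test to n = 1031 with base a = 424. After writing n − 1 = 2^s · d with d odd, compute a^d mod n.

n − 1 = 1030 = 2^1 · 515, so s = 1 and d = 515.
424^515 mod 1031 = 1.

1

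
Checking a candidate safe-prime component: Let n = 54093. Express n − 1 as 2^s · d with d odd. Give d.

Halving: 54092 → 27046 → 13523; 13523 is odd.
So 54092 = 2^2 · 13523.

13523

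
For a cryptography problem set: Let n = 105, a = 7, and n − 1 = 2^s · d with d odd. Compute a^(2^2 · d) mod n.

n − 1 = 104 = 2^3 · 13, so s = 3 and d = 13.
x_0 = 7^13 mod 105 = 7.
x_1 = 7^2 mod 105 = 49.
x_2 = 49^2 mod 105 = 91.

91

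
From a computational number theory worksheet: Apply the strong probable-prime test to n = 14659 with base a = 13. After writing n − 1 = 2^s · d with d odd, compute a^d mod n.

n − 1 = 14658 = 2^1 · 7329, so s = 1 and d = 7329.
Repeated squaring mod 14659: 13^1 ≡ 13, 13^2 ≡ 169, 13^4 ≡ 13902, 13^8 ≡ 1348, 13^16 ≡ 14047, 13^32 ≡ 8069, 13^64 ≡ 8142, 13^128 ≡ 4166, 13^256 ≡ 13959, 13^512 ≡ 6253, 13^1024 ≡ 4456, 13^2048 ≡ 7650, 13^4096 ≡ 3772.
7329 = 4096 + 2048 + 1024 + 128 + 32 + 1, so 13^7329 ≡ 3772·7650·4456·4166·8069·13 ≡ 12546 (mod 14659).

12546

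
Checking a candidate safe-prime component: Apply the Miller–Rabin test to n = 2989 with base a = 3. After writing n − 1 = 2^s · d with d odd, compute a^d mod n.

601

n − 1 = 2988 = 2^2 · 747, so s = 2 and d = 747.
Repeated squaring mod 2989: 3^1 ≡ 3, 3^2 ≡ 9, 3^4 ≡ 81, 3^8 ≡ 583, 3^16 ≡ 2132, 3^32 ≡ 2144, 3^64 ≡ 2643, 3^128 ≡ 156, 3^256 ≡ 424, 3^512 ≡ 436.
747 = 512 + 128 + 64 + 32 + 8 + 2 + 1, so 3^747 ≡ 436·156·2643·2144·583·9·3 ≡ 601 (mod 2989).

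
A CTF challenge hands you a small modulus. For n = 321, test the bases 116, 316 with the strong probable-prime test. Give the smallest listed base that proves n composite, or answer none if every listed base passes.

n − 1 = 320 = 2^6 · 5, so s = 6 and d = 5.
Base 116: x_0 = 116^5 mod 321 = 92. x_0 is neither 1 nor 320, so continue squaring. x_1 = 92^2 mod 321 = 118. x_2 = 118^2 mod 321 = 121. x_3 = 121^2 mod 321 = 196. x_4 = 196^2 mod 321 = 217. x_5 = 217^2 mod 321 = 223. Reached i = s−1 = 5 without hitting −1: 116 is a Miller–Rabin witness and 321 is composite.
Base 316: x_0 = 316^5 mod 321 = 85. x_0 is neither 1 nor 320, so continue squaring. x_1 = 85^2 mod 321 = 163. x_2 = 163^2 mod 321 = 247. x_3 = 247^2 mod 321 = 19. x_4 = 19^2 mod 321 = 40. x_5 = 40^2 mod 321 = 316. Reached i = s−1 = 5 without hitting −1: 316 is a Miller–Rabin witness and 321 is composite.
The smallest witness among the given bases is 116.

116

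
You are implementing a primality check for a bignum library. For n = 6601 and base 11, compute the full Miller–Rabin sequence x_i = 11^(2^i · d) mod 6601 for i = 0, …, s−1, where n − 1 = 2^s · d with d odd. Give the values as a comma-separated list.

3564, 1772, 4509

n − 1 = 6600 = 2^3 · 825, so s = 3 and d = 825.
x_0 = 11^825 mod 6601 = 3564.
x_1 = 3564^2 mod 6601 = 1772.
x_2 = 1772^2 mod 6601 = 4509.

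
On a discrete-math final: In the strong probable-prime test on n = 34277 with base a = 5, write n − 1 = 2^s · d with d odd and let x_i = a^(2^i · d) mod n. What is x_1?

14551

n − 1 = 34276 = 2^2 · 8569, so s = 2 and d = 8569.
x_0 = 5^8569 mod 34277 = 6222.
x_1 = 6222^2 mod 34277 = 14551.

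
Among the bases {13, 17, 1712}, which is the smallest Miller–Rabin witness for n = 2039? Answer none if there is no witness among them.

n − 1 = 2038 = 2^1 · 1019, so s = 1 and d = 1019.
Base 13: x_0 = 13^1019 mod 2039 = 2038. x_0 = 2038 ≡ −1, so 13 is not a witness.
Base 17: x_0 = 17^1019 mod 2039 = 1. x_0 = 1, so 17 is not a witness.
Base 1712: x_0 = 1712^1019 mod 2039 = 1. x_0 = 1, so 1712 is not a witness.
No listed base is a witness for 2039.

none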